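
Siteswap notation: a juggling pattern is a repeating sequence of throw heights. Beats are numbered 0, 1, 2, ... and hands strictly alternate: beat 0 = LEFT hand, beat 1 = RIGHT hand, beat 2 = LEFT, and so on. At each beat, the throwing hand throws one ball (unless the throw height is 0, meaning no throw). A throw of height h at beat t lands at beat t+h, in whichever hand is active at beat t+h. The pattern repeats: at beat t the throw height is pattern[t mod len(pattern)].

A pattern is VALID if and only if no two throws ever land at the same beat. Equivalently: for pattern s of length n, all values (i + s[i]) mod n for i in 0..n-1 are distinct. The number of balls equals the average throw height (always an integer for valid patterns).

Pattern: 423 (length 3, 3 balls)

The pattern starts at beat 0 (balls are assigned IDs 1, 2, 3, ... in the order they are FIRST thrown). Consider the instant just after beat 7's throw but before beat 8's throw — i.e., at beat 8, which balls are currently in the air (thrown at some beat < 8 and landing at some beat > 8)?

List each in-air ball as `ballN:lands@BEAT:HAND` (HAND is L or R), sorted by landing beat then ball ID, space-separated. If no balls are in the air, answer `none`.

Beat 0 (L): throw ball1 h=4 -> lands@4:L; in-air after throw: [b1@4:L]
Beat 1 (R): throw ball2 h=2 -> lands@3:R; in-air after throw: [b2@3:R b1@4:L]
Beat 2 (L): throw ball3 h=3 -> lands@5:R; in-air after throw: [b2@3:R b1@4:L b3@5:R]
Beat 3 (R): throw ball2 h=4 -> lands@7:R; in-air after throw: [b1@4:L b3@5:R b2@7:R]
Beat 4 (L): throw ball1 h=2 -> lands@6:L; in-air after throw: [b3@5:R b1@6:L b2@7:R]
Beat 5 (R): throw ball3 h=3 -> lands@8:L; in-air after throw: [b1@6:L b2@7:R b3@8:L]
Beat 6 (L): throw ball1 h=4 -> lands@10:L; in-air after throw: [b2@7:R b3@8:L b1@10:L]
Beat 7 (R): throw ball2 h=2 -> lands@9:R; in-air after throw: [b3@8:L b2@9:R b1@10:L]
Beat 8 (L): throw ball3 h=3 -> lands@11:R; in-air after throw: [b2@9:R b1@10:L b3@11:R]

Answer: ball2:lands@9:R ball1:lands@10:L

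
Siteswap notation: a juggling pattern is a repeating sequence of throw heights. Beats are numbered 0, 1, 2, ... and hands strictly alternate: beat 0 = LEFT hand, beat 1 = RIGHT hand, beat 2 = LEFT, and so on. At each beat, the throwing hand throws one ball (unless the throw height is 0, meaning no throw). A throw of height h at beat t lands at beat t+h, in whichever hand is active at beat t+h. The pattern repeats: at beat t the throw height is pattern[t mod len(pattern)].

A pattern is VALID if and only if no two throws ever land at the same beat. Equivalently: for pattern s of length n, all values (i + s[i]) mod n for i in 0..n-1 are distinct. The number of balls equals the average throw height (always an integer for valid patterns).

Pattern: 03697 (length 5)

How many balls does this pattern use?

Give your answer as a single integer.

Answer: 5

Derivation:
Pattern = [0, 3, 6, 9, 7], length n = 5
  position 0: throw height = 0, running sum = 0
  position 1: throw height = 3, running sum = 3
  position 2: throw height = 6, running sum = 9
  position 3: throw height = 9, running sum = 18
  position 4: throw height = 7, running sum = 25
Total sum = 25; balls = sum / n = 25 / 5 = 5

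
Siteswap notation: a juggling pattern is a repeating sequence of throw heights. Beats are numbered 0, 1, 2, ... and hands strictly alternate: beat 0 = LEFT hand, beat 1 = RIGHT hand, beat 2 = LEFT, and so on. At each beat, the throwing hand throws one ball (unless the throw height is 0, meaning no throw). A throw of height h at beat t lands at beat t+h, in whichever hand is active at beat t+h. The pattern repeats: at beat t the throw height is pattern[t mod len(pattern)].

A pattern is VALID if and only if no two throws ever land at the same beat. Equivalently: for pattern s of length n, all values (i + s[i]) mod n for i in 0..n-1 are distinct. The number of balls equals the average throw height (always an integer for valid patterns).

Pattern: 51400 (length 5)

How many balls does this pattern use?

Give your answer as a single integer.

Pattern = [5, 1, 4, 0, 0], length n = 5
  position 0: throw height = 5, running sum = 5
  position 1: throw height = 1, running sum = 6
  position 2: throw height = 4, running sum = 10
  position 3: throw height = 0, running sum = 10
  position 4: throw height = 0, running sum = 10
Total sum = 10; balls = sum / n = 10 / 5 = 2

Answer: 2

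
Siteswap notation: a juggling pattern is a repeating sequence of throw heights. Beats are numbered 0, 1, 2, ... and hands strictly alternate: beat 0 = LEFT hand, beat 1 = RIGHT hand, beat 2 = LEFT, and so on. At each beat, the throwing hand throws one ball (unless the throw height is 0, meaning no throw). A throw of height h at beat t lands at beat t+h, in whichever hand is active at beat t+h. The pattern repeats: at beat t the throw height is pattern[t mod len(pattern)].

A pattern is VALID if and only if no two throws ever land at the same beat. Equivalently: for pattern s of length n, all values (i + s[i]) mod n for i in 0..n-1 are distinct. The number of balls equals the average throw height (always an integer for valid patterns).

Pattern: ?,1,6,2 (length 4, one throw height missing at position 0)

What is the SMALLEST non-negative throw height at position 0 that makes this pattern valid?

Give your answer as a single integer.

Answer: 3

Derivation:
i=0: s[i]=? (unknown)
i=1: (1 + 1) mod 4 = 2
i=2: (2 + 6) mod 4 = 0
i=3: (3 + 2) mod 4 = 1
Known residues: [0, 1, 2]; need a permutation of 0..3, so missing residue r = 3
Need (0 + s) mod 4 = 3; smallest s = (3 - 0) mod 4 = 3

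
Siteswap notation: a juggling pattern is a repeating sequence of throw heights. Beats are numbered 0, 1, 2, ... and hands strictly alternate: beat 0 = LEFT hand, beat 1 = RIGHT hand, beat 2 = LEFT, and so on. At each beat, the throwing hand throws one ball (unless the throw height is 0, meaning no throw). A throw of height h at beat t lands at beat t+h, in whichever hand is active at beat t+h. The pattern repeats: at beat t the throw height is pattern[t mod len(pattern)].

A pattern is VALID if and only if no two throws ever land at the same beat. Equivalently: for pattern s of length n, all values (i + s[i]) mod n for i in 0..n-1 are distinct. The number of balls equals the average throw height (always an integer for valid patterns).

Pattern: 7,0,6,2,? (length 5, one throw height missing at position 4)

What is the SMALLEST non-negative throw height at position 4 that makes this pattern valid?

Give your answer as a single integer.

i=0: (0 + 7) mod 5 = 2
i=1: (1 + 0) mod 5 = 1
i=2: (2 + 6) mod 5 = 3
i=3: (3 + 2) mod 5 = 0
i=4: s[i]=? (unknown)
Known residues: [0, 1, 2, 3]; need a permutation of 0..4, so missing residue r = 4
Need (4 + s) mod 5 = 4; smallest s = (4 - 4) mod 5 = 0

Answer: 0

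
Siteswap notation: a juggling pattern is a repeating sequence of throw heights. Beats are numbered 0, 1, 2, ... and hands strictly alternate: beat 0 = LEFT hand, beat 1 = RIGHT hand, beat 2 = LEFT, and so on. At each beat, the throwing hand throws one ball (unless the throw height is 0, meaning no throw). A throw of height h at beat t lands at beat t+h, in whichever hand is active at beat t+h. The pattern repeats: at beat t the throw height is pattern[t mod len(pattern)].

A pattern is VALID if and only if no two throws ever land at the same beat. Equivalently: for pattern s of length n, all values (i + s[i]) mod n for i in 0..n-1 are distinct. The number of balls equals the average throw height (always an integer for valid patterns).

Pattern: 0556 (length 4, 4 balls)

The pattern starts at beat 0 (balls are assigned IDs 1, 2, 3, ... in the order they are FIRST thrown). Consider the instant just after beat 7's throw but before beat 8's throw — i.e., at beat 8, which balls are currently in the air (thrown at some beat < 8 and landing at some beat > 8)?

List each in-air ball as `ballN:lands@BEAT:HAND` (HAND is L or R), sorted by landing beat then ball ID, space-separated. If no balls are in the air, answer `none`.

Answer: ball3:lands@9:R ball4:lands@10:L ball1:lands@11:R ball2:lands@13:R

Derivation:
Beat 1 (R): throw ball1 h=5 -> lands@6:L; in-air after throw: [b1@6:L]
Beat 2 (L): throw ball2 h=5 -> lands@7:R; in-air after throw: [b1@6:L b2@7:R]
Beat 3 (R): throw ball3 h=6 -> lands@9:R; in-air after throw: [b1@6:L b2@7:R b3@9:R]
Beat 5 (R): throw ball4 h=5 -> lands@10:L; in-air after throw: [b1@6:L b2@7:R b3@9:R b4@10:L]
Beat 6 (L): throw ball1 h=5 -> lands@11:R; in-air after throw: [b2@7:R b3@9:R b4@10:L b1@11:R]
Beat 7 (R): throw ball2 h=6 -> lands@13:R; in-air after throw: [b3@9:R b4@10:L b1@11:R b2@13:R]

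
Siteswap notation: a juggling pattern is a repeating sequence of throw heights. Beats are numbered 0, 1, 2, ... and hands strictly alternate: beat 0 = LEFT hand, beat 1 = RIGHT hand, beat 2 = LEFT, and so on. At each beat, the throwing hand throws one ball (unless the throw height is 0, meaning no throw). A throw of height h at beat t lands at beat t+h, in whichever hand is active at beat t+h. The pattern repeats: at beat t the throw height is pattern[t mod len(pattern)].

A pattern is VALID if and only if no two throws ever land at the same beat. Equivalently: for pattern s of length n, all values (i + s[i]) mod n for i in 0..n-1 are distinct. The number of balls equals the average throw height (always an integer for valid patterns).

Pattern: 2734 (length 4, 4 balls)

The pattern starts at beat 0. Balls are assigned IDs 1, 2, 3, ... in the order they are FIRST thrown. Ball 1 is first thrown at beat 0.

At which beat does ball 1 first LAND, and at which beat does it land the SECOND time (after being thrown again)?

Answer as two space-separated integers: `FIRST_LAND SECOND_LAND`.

Beat 0 (L): throw ball1 h=2 -> lands@2:L; in-air after throw: [b1@2:L]
Beat 1 (R): throw ball2 h=7 -> lands@8:L; in-air after throw: [b1@2:L b2@8:L]
Beat 2 (L): throw ball1 h=3 -> lands@5:R; in-air after throw: [b1@5:R b2@8:L]
Beat 3 (R): throw ball3 h=4 -> lands@7:R; in-air after throw: [b1@5:R b3@7:R b2@8:L]
Beat 4 (L): throw ball4 h=2 -> lands@6:L; in-air after throw: [b1@5:R b4@6:L b3@7:R b2@8:L]
Beat 5 (R): throw ball1 h=7 -> lands@12:L; in-air after throw: [b4@6:L b3@7:R b2@8:L b1@12:L]
Ball 1: thrown@0 h=2 -> first land @2; rethrown@2 h=3 -> second land @5

Answer: 2 5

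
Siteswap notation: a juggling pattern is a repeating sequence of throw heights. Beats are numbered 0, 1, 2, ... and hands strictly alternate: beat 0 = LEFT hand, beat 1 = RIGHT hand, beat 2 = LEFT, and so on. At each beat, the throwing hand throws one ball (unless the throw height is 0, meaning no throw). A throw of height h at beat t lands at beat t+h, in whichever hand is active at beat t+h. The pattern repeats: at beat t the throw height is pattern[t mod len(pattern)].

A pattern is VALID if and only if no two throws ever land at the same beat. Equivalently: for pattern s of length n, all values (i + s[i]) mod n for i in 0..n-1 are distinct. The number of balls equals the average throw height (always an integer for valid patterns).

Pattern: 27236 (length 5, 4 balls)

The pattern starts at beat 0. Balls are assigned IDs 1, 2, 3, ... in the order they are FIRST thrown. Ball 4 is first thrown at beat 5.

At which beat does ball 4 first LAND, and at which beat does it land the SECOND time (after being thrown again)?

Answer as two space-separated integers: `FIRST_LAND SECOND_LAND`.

Answer: 7 9

Derivation:
Beat 0 (L): throw ball1 h=2 -> lands@2:L; in-air after throw: [b1@2:L]
Beat 1 (R): throw ball2 h=7 -> lands@8:L; in-air after throw: [b1@2:L b2@8:L]
Beat 2 (L): throw ball1 h=2 -> lands@4:L; in-air after throw: [b1@4:L b2@8:L]
Beat 3 (R): throw ball3 h=3 -> lands@6:L; in-air after throw: [b1@4:L b3@6:L b2@8:L]
Beat 4 (L): throw ball1 h=6 -> lands@10:L; in-air after throw: [b3@6:L b2@8:L b1@10:L]
Beat 5 (R): throw ball4 h=2 -> lands@7:R; in-air after throw: [b3@6:L b4@7:R b2@8:L b1@10:L]
Beat 6 (L): throw ball3 h=7 -> lands@13:R; in-air after throw: [b4@7:R b2@8:L b1@10:L b3@13:R]
Beat 7 (R): throw ball4 h=2 -> lands@9:R; in-air after throw: [b2@8:L b4@9:R b1@10:L b3@13:R]
Beat 8 (L): throw ball2 h=3 -> lands@11:R; in-air after throw: [b4@9:R b1@10:L b2@11:R b3@13:R]
Beat 9 (R): throw ball4 h=6 -> lands@15:R; in-air after throw: [b1@10:L b2@11:R b3@13:R b4@15:R]
Ball 4: thrown@5 h=2 -> first land @7; rethrown@7 h=2 -> second land @9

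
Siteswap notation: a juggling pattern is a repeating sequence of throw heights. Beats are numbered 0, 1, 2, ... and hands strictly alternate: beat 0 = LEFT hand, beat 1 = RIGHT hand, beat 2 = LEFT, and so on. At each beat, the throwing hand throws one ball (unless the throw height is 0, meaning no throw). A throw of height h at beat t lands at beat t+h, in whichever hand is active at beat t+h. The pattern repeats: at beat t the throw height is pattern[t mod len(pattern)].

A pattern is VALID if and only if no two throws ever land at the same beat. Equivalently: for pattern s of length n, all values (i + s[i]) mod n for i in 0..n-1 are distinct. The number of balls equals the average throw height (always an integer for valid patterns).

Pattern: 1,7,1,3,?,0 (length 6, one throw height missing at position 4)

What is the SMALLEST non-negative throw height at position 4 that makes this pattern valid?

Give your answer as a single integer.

Answer: 0

Derivation:
i=0: (0 + 1) mod 6 = 1
i=1: (1 + 7) mod 6 = 2
i=2: (2 + 1) mod 6 = 3
i=3: (3 + 3) mod 6 = 0
i=4: s[i]=? (unknown)
i=5: (5 + 0) mod 6 = 5
Known residues: [0, 1, 2, 3, 5]; need a permutation of 0..5, so missing residue r = 4
Need (4 + s) mod 6 = 4; smallest s = (4 - 4) mod 6 = 0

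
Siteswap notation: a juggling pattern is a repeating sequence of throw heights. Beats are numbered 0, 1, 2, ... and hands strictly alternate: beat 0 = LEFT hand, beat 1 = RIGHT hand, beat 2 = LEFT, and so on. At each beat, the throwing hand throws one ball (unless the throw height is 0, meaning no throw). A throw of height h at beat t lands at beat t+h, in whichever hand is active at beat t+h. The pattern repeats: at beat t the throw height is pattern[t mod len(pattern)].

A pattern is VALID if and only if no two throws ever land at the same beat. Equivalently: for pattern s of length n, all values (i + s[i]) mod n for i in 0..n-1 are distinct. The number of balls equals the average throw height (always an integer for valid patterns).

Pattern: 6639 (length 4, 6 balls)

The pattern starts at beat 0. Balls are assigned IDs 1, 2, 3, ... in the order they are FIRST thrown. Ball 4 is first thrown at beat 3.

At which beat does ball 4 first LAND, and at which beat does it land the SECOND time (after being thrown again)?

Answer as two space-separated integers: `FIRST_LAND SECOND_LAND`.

Beat 0 (L): throw ball1 h=6 -> lands@6:L; in-air after throw: [b1@6:L]
Beat 1 (R): throw ball2 h=6 -> lands@7:R; in-air after throw: [b1@6:L b2@7:R]
Beat 2 (L): throw ball3 h=3 -> lands@5:R; in-air after throw: [b3@5:R b1@6:L b2@7:R]
Beat 3 (R): throw ball4 h=9 -> lands@12:L; in-air after throw: [b3@5:R b1@6:L b2@7:R b4@12:L]
Beat 4 (L): throw ball5 h=6 -> lands@10:L; in-air after throw: [b3@5:R b1@6:L b2@7:R b5@10:L b4@12:L]
Beat 5 (R): throw ball3 h=6 -> lands@11:R; in-air after throw: [b1@6:L b2@7:R b5@10:L b3@11:R b4@12:L]
Beat 6 (L): throw ball1 h=3 -> lands@9:R; in-air after throw: [b2@7:R b1@9:R b5@10:L b3@11:R b4@12:L]
Beat 7 (R): throw ball2 h=9 -> lands@16:L; in-air after throw: [b1@9:R b5@10:L b3@11:R b4@12:L b2@16:L]
Beat 8 (L): throw ball6 h=6 -> lands@14:L; in-air after throw: [b1@9:R b5@10:L b3@11:R b4@12:L b6@14:L b2@16:L]
Beat 9 (R): throw ball1 h=6 -> lands@15:R; in-air after throw: [b5@10:L b3@11:R b4@12:L b6@14:L b1@15:R b2@16:L]
Beat 10 (L): throw ball5 h=3 -> lands@13:R; in-air after throw: [b3@11:R b4@12:L b5@13:R b6@14:L b1@15:R b2@16:L]
Beat 11 (R): throw ball3 h=9 -> lands@20:L; in-air after throw: [b4@12:L b5@13:R b6@14:L b1@15:R b2@16:L b3@20:L]
Beat 12 (L): throw ball4 h=6 -> lands@18:L; in-air after throw: [b5@13:R b6@14:L b1@15:R b2@16:L b4@18:L b3@20:L]
Ball 4: thrown@3 h=9 -> first land @12; rethrown@12 h=6 -> second land @18

Answer: 12 18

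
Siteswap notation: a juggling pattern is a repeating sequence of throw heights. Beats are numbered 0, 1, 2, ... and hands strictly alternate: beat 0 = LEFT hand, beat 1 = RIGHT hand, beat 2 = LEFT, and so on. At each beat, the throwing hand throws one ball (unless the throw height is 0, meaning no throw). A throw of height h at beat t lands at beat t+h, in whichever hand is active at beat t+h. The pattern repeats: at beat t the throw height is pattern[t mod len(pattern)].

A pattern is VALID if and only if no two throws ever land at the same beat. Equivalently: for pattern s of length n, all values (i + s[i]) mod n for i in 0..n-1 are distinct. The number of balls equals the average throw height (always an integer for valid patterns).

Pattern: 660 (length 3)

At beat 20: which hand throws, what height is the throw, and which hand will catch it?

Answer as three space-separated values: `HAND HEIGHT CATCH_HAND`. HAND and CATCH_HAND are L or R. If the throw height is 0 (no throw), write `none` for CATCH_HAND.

Beat 20: 20 mod 2 = 0, so hand = L
Throw height = pattern[20 mod 3] = pattern[2] = 0

Answer: L 0 none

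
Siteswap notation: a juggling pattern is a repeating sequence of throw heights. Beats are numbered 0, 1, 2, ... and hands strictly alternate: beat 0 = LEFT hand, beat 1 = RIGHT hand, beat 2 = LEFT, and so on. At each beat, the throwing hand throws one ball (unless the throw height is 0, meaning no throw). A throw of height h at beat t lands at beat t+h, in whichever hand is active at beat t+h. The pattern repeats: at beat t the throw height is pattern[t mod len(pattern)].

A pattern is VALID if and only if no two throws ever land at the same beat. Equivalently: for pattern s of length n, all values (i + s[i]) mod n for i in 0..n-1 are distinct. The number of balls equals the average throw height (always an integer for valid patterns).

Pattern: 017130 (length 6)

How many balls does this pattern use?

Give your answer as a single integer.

Pattern = [0, 1, 7, 1, 3, 0], length n = 6
  position 0: throw height = 0, running sum = 0
  position 1: throw height = 1, running sum = 1
  position 2: throw height = 7, running sum = 8
  position 3: throw height = 1, running sum = 9
  position 4: throw height = 3, running sum = 12
  position 5: throw height = 0, running sum = 12
Total sum = 12; balls = sum / n = 12 / 6 = 2

Answer: 2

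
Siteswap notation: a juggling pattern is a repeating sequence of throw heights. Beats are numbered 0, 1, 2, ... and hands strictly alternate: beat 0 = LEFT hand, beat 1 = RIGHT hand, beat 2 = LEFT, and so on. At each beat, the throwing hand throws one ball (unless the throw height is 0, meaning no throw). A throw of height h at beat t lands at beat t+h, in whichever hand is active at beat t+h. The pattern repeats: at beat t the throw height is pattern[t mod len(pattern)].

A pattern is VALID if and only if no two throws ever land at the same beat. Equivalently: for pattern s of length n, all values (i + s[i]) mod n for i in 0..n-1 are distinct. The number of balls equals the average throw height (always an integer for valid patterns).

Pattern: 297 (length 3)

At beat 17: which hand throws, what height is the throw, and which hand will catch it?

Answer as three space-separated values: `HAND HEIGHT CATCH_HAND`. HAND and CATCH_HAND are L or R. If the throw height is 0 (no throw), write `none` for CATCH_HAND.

Answer: R 7 L

Derivation:
Beat 17: 17 mod 2 = 1, so hand = R
Throw height = pattern[17 mod 3] = pattern[2] = 7
Lands at beat 17+7=24, 24 mod 2 = 0, so catch hand = L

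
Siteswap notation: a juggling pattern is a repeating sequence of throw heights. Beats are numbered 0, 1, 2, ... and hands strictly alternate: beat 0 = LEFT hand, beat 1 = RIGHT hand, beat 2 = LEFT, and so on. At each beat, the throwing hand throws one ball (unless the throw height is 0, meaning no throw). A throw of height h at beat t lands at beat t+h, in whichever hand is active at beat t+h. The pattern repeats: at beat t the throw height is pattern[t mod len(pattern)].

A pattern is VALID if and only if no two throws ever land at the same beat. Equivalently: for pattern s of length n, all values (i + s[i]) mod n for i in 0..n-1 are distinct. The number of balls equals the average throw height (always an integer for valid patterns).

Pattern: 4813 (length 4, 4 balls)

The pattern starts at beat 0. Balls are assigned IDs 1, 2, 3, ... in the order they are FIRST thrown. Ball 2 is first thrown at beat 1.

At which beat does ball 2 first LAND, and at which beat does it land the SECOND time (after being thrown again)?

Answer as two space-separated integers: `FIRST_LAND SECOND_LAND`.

Answer: 9 17

Derivation:
Beat 0 (L): throw ball1 h=4 -> lands@4:L; in-air after throw: [b1@4:L]
Beat 1 (R): throw ball2 h=8 -> lands@9:R; in-air after throw: [b1@4:L b2@9:R]
Beat 2 (L): throw ball3 h=1 -> lands@3:R; in-air after throw: [b3@3:R b1@4:L b2@9:R]
Beat 3 (R): throw ball3 h=3 -> lands@6:L; in-air after throw: [b1@4:L b3@6:L b2@9:R]
Beat 4 (L): throw ball1 h=4 -> lands@8:L; in-air after throw: [b3@6:L b1@8:L b2@9:R]
Beat 5 (R): throw ball4 h=8 -> lands@13:R; in-air after throw: [b3@6:L b1@8:L b2@9:R b4@13:R]
Beat 6 (L): throw ball3 h=1 -> lands@7:R; in-air after throw: [b3@7:R b1@8:L b2@9:R b4@13:R]
Beat 7 (R): throw ball3 h=3 -> lands@10:L; in-air after throw: [b1@8:L b2@9:R b3@10:L b4@13:R]
Beat 8 (L): throw ball1 h=4 -> lands@12:L; in-air after throw: [b2@9:R b3@10:L b1@12:L b4@13:R]
Beat 9 (R): throw ball2 h=8 -> lands@17:R; in-air after throw: [b3@10:L b1@12:L b4@13:R b2@17:R]
Beat 10 (L): throw ball3 h=1 -> lands@11:R; in-air after throw: [b3@11:R b1@12:L b4@13:R b2@17:R]
Beat 11 (R): throw ball3 h=3 -> lands@14:L; in-air after throw: [b1@12:L b4@13:R b3@14:L b2@17:R]
Beat 12 (L): throw ball1 h=4 -> lands@16:L; in-air after throw: [b4@13:R b3@14:L b1@16:L b2@17:R]
Beat 13 (R): throw ball4 h=8 -> lands@21:R; in-air after throw: [b3@14:L b1@16:L b2@17:R b4@21:R]
Beat 14 (L): throw ball3 h=1 -> lands@15:R; in-air after throw: [b3@15:R b1@16:L b2@17:R b4@21:R]
Beat 15 (R): throw ball3 h=3 -> lands@18:L; in-air after throw: [b1@16:L b2@17:R b3@18:L b4@21:R]
Beat 16 (L): throw ball1 h=4 -> lands@20:L; in-air after throw: [b2@17:R b3@18:L b1@20:L b4@21:R]
Beat 17 (R): throw ball2 h=8 -> lands@25:R; in-air after throw: [b3@18:L b1@20:L b4@21:R b2@25:R]
Ball 2: thrown@1 h=8 -> first land @9; rethrown@9 h=8 -> second land @17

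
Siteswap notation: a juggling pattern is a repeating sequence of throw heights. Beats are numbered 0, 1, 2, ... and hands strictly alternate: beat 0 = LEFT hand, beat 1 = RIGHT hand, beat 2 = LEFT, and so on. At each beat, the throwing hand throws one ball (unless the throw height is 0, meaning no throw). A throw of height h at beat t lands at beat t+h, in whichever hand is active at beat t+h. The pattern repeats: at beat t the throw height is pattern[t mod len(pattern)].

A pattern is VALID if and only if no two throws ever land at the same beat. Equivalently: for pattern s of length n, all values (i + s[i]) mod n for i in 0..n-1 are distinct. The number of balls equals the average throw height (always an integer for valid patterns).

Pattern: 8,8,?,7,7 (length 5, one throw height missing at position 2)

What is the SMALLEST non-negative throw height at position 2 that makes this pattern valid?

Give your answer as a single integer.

Answer: 0

Derivation:
i=0: (0 + 8) mod 5 = 3
i=1: (1 + 8) mod 5 = 4
i=2: s[i]=? (unknown)
i=3: (3 + 7) mod 5 = 0
i=4: (4 + 7) mod 5 = 1
Known residues: [0, 1, 3, 4]; need a permutation of 0..4, so missing residue r = 2
Need (2 + s) mod 5 = 2; smallest s = (2 - 2) mod 5 = 0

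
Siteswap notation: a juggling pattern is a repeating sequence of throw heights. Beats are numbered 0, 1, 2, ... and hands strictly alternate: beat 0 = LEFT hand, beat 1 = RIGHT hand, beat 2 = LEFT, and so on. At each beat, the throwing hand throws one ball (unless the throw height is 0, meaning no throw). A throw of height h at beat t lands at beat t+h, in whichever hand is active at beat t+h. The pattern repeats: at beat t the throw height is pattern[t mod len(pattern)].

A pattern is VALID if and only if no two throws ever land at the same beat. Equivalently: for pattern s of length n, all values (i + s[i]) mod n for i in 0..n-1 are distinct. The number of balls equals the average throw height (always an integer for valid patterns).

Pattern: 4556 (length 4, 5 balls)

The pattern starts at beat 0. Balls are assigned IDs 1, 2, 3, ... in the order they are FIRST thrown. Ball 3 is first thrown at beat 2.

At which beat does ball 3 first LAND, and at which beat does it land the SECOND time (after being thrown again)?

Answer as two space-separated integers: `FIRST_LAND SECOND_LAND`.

Answer: 7 13

Derivation:
Beat 0 (L): throw ball1 h=4 -> lands@4:L; in-air after throw: [b1@4:L]
Beat 1 (R): throw ball2 h=5 -> lands@6:L; in-air after throw: [b1@4:L b2@6:L]
Beat 2 (L): throw ball3 h=5 -> lands@7:R; in-air after throw: [b1@4:L b2@6:L b3@7:R]
Beat 3 (R): throw ball4 h=6 -> lands@9:R; in-air after throw: [b1@4:L b2@6:L b3@7:R b4@9:R]
Beat 4 (L): throw ball1 h=4 -> lands@8:L; in-air after throw: [b2@6:L b3@7:R b1@8:L b4@9:R]
Beat 5 (R): throw ball5 h=5 -> lands@10:L; in-air after throw: [b2@6:L b3@7:R b1@8:L b4@9:R b5@10:L]
Beat 6 (L): throw ball2 h=5 -> lands@11:R; in-air after throw: [b3@7:R b1@8:L b4@9:R b5@10:L b2@11:R]
Beat 7 (R): throw ball3 h=6 -> lands@13:R; in-air after throw: [b1@8:L b4@9:R b5@10:L b2@11:R b3@13:R]
Beat 8 (L): throw ball1 h=4 -> lands@12:L; in-air after throw: [b4@9:R b5@10:L b2@11:R b1@12:L b3@13:R]
Beat 9 (R): throw ball4 h=5 -> lands@14:L; in-air after throw: [b5@10:L b2@11:R b1@12:L b3@13:R b4@14:L]
Beat 10 (L): throw ball5 h=5 -> lands@15:R; in-air after throw: [b2@11:R b1@12:L b3@13:R b4@14:L b5@15:R]
Beat 11 (R): throw ball2 h=6 -> lands@17:R; in-air after throw: [b1@12:L b3@13:R b4@14:L b5@15:R b2@17:R]
Beat 12 (L): throw ball1 h=4 -> lands@16:L; in-air after throw: [b3@13:R b4@14:L b5@15:R b1@16:L b2@17:R]
Beat 13 (R): throw ball3 h=5 -> lands@18:L; in-air after throw: [b4@14:L b5@15:R b1@16:L b2@17:R b3@18:L]
Ball 3: thrown@2 h=5 -> first land @7; rethrown@7 h=6 -> second land @13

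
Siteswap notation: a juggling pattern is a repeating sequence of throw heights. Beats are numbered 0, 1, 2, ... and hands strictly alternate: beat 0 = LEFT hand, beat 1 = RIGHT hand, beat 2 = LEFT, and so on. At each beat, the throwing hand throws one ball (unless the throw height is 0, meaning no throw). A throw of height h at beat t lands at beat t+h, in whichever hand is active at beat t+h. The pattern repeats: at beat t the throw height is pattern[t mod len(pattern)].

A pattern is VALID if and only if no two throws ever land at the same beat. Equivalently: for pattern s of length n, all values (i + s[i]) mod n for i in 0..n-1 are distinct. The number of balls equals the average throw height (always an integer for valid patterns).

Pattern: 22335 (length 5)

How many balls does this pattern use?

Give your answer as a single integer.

Answer: 3

Derivation:
Pattern = [2, 2, 3, 3, 5], length n = 5
  position 0: throw height = 2, running sum = 2
  position 1: throw height = 2, running sum = 4
  position 2: throw height = 3, running sum = 7
  position 3: throw height = 3, running sum = 10
  position 4: throw height = 5, running sum = 15
Total sum = 15; balls = sum / n = 15 / 5 = 3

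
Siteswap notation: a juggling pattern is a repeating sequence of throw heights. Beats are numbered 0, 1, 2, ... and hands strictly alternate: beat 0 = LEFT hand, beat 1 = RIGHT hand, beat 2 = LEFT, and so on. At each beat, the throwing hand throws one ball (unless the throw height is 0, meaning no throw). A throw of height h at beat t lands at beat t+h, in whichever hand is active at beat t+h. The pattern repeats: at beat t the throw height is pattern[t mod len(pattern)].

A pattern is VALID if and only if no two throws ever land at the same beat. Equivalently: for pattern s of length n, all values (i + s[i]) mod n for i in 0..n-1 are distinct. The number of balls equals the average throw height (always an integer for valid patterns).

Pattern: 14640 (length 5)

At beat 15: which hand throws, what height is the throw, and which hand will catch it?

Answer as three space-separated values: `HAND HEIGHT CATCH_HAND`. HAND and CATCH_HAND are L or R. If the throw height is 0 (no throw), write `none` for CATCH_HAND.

Answer: R 1 L

Derivation:
Beat 15: 15 mod 2 = 1, so hand = R
Throw height = pattern[15 mod 5] = pattern[0] = 1
Lands at beat 15+1=16, 16 mod 2 = 0, so catch hand = L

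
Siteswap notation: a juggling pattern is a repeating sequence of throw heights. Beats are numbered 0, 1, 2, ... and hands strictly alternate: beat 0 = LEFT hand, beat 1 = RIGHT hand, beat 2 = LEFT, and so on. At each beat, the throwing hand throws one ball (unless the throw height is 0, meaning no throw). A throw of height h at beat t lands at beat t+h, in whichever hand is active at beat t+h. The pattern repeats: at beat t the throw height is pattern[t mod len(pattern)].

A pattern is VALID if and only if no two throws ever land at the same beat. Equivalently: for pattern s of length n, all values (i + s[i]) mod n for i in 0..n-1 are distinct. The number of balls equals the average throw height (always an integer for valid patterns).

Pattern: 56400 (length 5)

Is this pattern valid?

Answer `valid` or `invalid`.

i=0: (i + s[i]) mod n = (0 + 5) mod 5 = 0
i=1: (i + s[i]) mod n = (1 + 6) mod 5 = 2
i=2: (i + s[i]) mod n = (2 + 4) mod 5 = 1
i=3: (i + s[i]) mod n = (3 + 0) mod 5 = 3
i=4: (i + s[i]) mod n = (4 + 0) mod 5 = 4
Residues: [0, 2, 1, 3, 4], distinct: True

Answer: valid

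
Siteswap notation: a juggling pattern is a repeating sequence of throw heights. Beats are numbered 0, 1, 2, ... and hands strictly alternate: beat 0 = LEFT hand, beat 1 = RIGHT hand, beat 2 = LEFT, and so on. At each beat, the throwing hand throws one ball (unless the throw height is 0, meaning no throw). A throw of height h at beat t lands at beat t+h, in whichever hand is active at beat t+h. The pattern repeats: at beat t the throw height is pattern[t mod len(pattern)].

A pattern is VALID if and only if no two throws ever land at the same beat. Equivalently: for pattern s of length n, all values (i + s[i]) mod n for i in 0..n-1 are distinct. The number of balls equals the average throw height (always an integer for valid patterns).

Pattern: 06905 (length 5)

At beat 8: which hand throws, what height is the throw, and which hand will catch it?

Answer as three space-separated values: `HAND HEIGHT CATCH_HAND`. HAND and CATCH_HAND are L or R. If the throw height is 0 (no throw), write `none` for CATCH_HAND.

Answer: L 0 none

Derivation:
Beat 8: 8 mod 2 = 0, so hand = L
Throw height = pattern[8 mod 5] = pattern[3] = 0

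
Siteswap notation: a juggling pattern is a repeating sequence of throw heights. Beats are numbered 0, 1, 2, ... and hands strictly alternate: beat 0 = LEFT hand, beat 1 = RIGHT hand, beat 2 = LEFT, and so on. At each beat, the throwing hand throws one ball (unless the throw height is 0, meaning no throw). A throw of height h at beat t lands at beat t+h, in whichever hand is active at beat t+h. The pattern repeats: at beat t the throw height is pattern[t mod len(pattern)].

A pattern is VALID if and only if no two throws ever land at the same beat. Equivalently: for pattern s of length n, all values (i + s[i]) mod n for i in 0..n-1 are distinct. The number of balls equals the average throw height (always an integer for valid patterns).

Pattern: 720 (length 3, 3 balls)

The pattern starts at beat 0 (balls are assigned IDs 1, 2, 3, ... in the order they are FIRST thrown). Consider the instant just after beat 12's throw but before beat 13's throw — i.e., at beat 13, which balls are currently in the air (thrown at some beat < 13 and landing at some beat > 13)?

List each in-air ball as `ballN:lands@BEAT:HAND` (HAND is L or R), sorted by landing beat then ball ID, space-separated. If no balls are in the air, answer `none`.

Beat 0 (L): throw ball1 h=7 -> lands@7:R; in-air after throw: [b1@7:R]
Beat 1 (R): throw ball2 h=2 -> lands@3:R; in-air after throw: [b2@3:R b1@7:R]
Beat 3 (R): throw ball2 h=7 -> lands@10:L; in-air after throw: [b1@7:R b2@10:L]
Beat 4 (L): throw ball3 h=2 -> lands@6:L; in-air after throw: [b3@6:L b1@7:R b2@10:L]
Beat 6 (L): throw ball3 h=7 -> lands@13:R; in-air after throw: [b1@7:R b2@10:L b3@13:R]
Beat 7 (R): throw ball1 h=2 -> lands@9:R; in-air after throw: [b1@9:R b2@10:L b3@13:R]
Beat 9 (R): throw ball1 h=7 -> lands@16:L; in-air after throw: [b2@10:L b3@13:R b1@16:L]
Beat 10 (L): throw ball2 h=2 -> lands@12:L; in-air after throw: [b2@12:L b3@13:R b1@16:L]
Beat 12 (L): throw ball2 h=7 -> lands@19:R; in-air after throw: [b3@13:R b1@16:L b2@19:R]
Beat 13 (R): throw ball3 h=2 -> lands@15:R; in-air after throw: [b3@15:R b1@16:L b2@19:R]

Answer: ball1:lands@16:L ball2:lands@19:R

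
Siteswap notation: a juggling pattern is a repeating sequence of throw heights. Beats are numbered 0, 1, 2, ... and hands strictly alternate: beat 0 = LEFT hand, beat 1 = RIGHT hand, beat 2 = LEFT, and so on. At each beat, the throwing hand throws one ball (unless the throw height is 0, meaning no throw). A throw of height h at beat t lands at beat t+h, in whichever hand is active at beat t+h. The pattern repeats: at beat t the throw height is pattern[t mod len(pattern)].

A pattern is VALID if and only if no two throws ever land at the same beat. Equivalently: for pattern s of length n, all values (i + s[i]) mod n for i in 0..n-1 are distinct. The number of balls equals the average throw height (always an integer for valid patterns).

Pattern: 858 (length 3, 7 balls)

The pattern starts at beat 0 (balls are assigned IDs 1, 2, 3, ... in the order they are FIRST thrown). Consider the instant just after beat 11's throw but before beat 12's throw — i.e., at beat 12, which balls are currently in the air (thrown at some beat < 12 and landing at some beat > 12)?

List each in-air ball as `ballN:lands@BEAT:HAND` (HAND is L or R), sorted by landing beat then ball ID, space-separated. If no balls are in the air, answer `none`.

Answer: ball6:lands@13:R ball2:lands@14:L ball3:lands@15:R ball1:lands@16:L ball5:lands@17:R ball4:lands@19:R

Derivation:
Beat 0 (L): throw ball1 h=8 -> lands@8:L; in-air after throw: [b1@8:L]
Beat 1 (R): throw ball2 h=5 -> lands@6:L; in-air after throw: [b2@6:L b1@8:L]
Beat 2 (L): throw ball3 h=8 -> lands@10:L; in-air after throw: [b2@6:L b1@8:L b3@10:L]
Beat 3 (R): throw ball4 h=8 -> lands@11:R; in-air after throw: [b2@6:L b1@8:L b3@10:L b4@11:R]
Beat 4 (L): throw ball5 h=5 -> lands@9:R; in-air after throw: [b2@6:L b1@8:L b5@9:R b3@10:L b4@11:R]
Beat 5 (R): throw ball6 h=8 -> lands@13:R; in-air after throw: [b2@6:L b1@8:L b5@9:R b3@10:L b4@11:R b6@13:R]
Beat 6 (L): throw ball2 h=8 -> lands@14:L; in-air after throw: [b1@8:L b5@9:R b3@10:L b4@11:R b6@13:R b2@14:L]
Beat 7 (R): throw ball7 h=5 -> lands@12:L; in-air after throw: [b1@8:L b5@9:R b3@10:L b4@11:R b7@12:L b6@13:R b2@14:L]
Beat 8 (L): throw ball1 h=8 -> lands@16:L; in-air after throw: [b5@9:R b3@10:L b4@11:R b7@12:L b6@13:R b2@14:L b1@16:L]
Beat 9 (R): throw ball5 h=8 -> lands@17:R; in-air after throw: [b3@10:L b4@11:R b7@12:L b6@13:R b2@14:L b1@16:L b5@17:R]
Beat 10 (L): throw ball3 h=5 -> lands@15:R; in-air after throw: [b4@11:R b7@12:L b6@13:R b2@14:L b3@15:R b1@16:L b5@17:R]
Beat 11 (R): throw ball4 h=8 -> lands@19:R; in-air after throw: [b7@12:L b6@13:R b2@14:L b3@15:R b1@16:L b5@17:R b4@19:R]
Beat 12 (L): throw ball7 h=8 -> lands@20:L; in-air after throw: [b6@13:R b2@14:L b3@15:R b1@16:L b5@17:R b4@19:R b7@20:L]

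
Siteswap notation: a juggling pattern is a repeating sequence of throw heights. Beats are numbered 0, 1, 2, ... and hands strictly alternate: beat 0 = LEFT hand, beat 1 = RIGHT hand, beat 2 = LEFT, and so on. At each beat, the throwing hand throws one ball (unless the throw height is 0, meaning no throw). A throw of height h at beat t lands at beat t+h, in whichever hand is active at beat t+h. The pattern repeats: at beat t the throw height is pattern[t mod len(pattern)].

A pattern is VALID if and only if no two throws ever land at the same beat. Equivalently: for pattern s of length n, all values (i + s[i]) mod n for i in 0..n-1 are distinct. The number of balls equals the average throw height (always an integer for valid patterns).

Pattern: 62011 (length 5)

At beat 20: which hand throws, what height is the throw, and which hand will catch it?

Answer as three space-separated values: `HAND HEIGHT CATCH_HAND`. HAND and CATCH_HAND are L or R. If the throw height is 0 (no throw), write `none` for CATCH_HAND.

Beat 20: 20 mod 2 = 0, so hand = L
Throw height = pattern[20 mod 5] = pattern[0] = 6
Lands at beat 20+6=26, 26 mod 2 = 0, so catch hand = L

Answer: L 6 L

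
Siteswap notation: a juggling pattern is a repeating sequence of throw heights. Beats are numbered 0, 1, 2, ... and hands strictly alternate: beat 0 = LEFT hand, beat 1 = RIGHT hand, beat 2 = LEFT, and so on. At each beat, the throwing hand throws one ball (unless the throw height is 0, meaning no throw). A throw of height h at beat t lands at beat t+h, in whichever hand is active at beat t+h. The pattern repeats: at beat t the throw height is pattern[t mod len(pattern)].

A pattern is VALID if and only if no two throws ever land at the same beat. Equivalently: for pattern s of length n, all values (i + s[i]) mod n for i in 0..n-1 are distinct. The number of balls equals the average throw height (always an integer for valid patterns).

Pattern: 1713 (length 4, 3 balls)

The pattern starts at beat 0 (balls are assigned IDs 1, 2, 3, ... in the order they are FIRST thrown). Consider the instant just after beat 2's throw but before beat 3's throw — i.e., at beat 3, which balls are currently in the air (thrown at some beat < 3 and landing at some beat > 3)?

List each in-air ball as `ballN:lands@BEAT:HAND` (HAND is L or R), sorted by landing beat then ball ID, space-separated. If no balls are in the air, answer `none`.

Beat 0 (L): throw ball1 h=1 -> lands@1:R; in-air after throw: [b1@1:R]
Beat 1 (R): throw ball1 h=7 -> lands@8:L; in-air after throw: [b1@8:L]
Beat 2 (L): throw ball2 h=1 -> lands@3:R; in-air after throw: [b2@3:R b1@8:L]
Beat 3 (R): throw ball2 h=3 -> lands@6:L; in-air after throw: [b2@6:L b1@8:L]

Answer: ball1:lands@8:L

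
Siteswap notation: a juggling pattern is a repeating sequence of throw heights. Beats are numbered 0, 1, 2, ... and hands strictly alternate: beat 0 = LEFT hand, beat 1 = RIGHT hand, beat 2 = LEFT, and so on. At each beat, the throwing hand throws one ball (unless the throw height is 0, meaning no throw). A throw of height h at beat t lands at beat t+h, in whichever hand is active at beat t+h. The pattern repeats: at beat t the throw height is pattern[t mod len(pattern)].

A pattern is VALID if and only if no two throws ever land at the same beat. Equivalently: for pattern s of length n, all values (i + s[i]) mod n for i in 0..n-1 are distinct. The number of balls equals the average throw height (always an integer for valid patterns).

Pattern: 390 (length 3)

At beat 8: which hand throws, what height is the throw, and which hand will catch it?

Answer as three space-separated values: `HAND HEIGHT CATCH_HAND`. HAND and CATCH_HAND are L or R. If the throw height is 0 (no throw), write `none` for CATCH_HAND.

Beat 8: 8 mod 2 = 0, so hand = L
Throw height = pattern[8 mod 3] = pattern[2] = 0

Answer: L 0 none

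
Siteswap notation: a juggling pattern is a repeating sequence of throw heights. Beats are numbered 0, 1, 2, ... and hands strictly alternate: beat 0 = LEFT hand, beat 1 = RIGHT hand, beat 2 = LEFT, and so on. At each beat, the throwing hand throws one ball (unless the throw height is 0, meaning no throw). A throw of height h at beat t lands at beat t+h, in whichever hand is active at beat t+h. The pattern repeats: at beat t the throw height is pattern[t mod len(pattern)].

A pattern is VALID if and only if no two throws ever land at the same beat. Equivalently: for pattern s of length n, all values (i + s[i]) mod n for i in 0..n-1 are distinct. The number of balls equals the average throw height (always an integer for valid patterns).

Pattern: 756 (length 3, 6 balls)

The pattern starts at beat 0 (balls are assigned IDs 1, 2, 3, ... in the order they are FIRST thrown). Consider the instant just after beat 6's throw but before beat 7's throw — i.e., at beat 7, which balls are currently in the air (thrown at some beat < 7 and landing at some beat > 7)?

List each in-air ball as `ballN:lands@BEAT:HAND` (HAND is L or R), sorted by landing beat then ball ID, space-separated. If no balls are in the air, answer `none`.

Beat 0 (L): throw ball1 h=7 -> lands@7:R; in-air after throw: [b1@7:R]
Beat 1 (R): throw ball2 h=5 -> lands@6:L; in-air after throw: [b2@6:L b1@7:R]
Beat 2 (L): throw ball3 h=6 -> lands@8:L; in-air after throw: [b2@6:L b1@7:R b3@8:L]
Beat 3 (R): throw ball4 h=7 -> lands@10:L; in-air after throw: [b2@6:L b1@7:R b3@8:L b4@10:L]
Beat 4 (L): throw ball5 h=5 -> lands@9:R; in-air after throw: [b2@6:L b1@7:R b3@8:L b5@9:R b4@10:L]
Beat 5 (R): throw ball6 h=6 -> lands@11:R; in-air after throw: [b2@6:L b1@7:R b3@8:L b5@9:R b4@10:L b6@11:R]
Beat 6 (L): throw ball2 h=7 -> lands@13:R; in-air after throw: [b1@7:R b3@8:L b5@9:R b4@10:L b6@11:R b2@13:R]
Beat 7 (R): throw ball1 h=5 -> lands@12:L; in-air after throw: [b3@8:L b5@9:R b4@10:L b6@11:R b1@12:L b2@13:R]

Answer: ball3:lands@8:L ball5:lands@9:R ball4:lands@10:L ball6:lands@11:R ball2:lands@13:R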